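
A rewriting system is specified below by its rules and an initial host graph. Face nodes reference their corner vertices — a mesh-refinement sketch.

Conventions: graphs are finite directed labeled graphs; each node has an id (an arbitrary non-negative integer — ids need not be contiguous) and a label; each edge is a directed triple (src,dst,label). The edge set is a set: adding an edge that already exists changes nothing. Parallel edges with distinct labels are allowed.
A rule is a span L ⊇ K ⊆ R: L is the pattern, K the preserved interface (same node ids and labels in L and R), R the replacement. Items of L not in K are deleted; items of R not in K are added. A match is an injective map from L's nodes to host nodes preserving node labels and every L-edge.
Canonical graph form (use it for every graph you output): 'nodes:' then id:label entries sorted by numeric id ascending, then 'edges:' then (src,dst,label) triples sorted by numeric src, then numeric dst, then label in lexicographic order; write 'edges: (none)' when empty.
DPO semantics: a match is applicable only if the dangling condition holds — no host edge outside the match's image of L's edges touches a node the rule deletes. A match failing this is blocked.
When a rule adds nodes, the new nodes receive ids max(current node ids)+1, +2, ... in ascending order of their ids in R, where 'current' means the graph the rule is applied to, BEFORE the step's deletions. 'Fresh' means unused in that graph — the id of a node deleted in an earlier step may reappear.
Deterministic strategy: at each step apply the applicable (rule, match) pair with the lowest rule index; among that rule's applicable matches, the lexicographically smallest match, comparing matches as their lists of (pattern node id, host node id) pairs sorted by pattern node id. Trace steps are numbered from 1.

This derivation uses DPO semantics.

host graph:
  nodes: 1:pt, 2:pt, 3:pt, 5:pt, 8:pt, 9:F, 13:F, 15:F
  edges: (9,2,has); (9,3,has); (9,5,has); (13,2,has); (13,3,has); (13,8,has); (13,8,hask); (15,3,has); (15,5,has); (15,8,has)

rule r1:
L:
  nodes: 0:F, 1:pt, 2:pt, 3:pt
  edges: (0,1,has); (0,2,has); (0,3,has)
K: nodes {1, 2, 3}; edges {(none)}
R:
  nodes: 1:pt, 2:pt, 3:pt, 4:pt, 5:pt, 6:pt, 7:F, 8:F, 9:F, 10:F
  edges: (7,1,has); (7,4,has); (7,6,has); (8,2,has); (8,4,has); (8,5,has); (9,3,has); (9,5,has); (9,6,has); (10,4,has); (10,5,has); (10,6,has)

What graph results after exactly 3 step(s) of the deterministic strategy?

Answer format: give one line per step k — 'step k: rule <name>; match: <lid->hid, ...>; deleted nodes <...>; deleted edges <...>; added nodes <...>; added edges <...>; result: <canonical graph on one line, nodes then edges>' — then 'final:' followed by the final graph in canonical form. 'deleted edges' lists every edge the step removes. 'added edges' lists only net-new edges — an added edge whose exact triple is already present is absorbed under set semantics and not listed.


step 1: rule r1; match: 0->9, 1->2, 2->3, 3->5; deleted nodes 9; deleted edges (9,2,has); (9,3,has); (9,5,has); added nodes 16, 17, 18, 19, 20, 21, 22; added edges (19,2,has); (19,16,has); (19,18,has); (20,3,has); (20,16,has); (20,17,has); (21,5,has); (21,17,has); (21,18,has); (22,16,has); (22,17,has); (22,18,has); result: nodes: 1:pt, 2:pt, 3:pt, 5:pt, 8:pt, 13:F, 15:F, 16:pt, 17:pt, 18:pt, 19:F, 20:F, 21:F, 22:F edges: (13,2,has); (13,3,has); (13,8,has); (13,8,hask); (15,3,has); (15,5,has); (15,8,has); (19,2,has); (19,16,has); (19,18,has); (20,3,has); (20,16,has); (20,17,has); (21,5,has); (21,17,has); (21,18,has); (22,16,has); (22,17,has); (22,18,has)
step 2: rule r1; match: 0->15, 1->3, 2->5, 3->8; deleted nodes 15; deleted edges (15,3,has); (15,5,has); (15,8,has); added nodes 23, 24, 25, 26, 27, 28, 29; added edges (26,3,has); (26,23,has); (26,25,has); (27,5,has); (27,23,has); (27,24,has); (28,8,has); (28,24,has); (28,25,has); (29,23,has); (29,24,has); (29,25,has); result: nodes: 1:pt, 2:pt, 3:pt, 5:pt, 8:pt, 13:F, 16:pt, 17:pt, 18:pt, 19:F, 20:F, 21:F, 22:F, 23:pt, 24:pt, 25:pt, 26:F, 27:F, 28:F, 29:F edges: (13,2,has); (13,3,has); (13,8,has); (13,8,hask); (19,2,has); (19,16,has); (19,18,has); (20,3,has); (20,16,has); (20,17,has); (21,5,has); (21,17,has); (21,18,has); (22,16,has); (22,17,has); (22,18,has); (26,3,has); (26,23,has); (26,25,has); (27,5,has); (27,23,has); (27,24,has); (28,8,has); (28,24,has); (28,25,has); (29,23,has); (29,24,has); (29,25,has)
step 3: rule r1; match: 0->19, 1->2, 2->16, 3->18; deleted nodes 19; deleted edges (19,2,has); (19,16,has); (19,18,has); added nodes 30, 31, 32, 33, 34, 35, 36; added edges (33,2,has); (33,30,has); (33,32,has); (34,16,has); (34,30,has); (34,31,has); (35,18,has); (35,31,has); (35,32,has); (36,30,has); (36,31,has); (36,32,has); result: nodes: 1:pt, 2:pt, 3:pt, 5:pt, 8:pt, 13:F, 16:pt, 17:pt, 18:pt, 20:F, 21:F, 22:F, 23:pt, 24:pt, 25:pt, 26:F, 27:F, 28:F, 29:F, 30:pt, 31:pt, 32:pt, 33:F, 34:F, 35:F, 36:F edges: (13,2,has); (13,3,has); (13,8,has); (13,8,hask); (20,3,has); (20,16,has); (20,17,has); (21,5,has); (21,17,has); (21,18,has); (22,16,has); (22,17,has); (22,18,has); (26,3,has); (26,23,has); (26,25,has); (27,5,has); (27,23,has); (27,24,has); (28,8,has); (28,24,has); (28,25,has); (29,23,has); (29,24,has); (29,25,has); (33,2,has); (33,30,has); (33,32,has); (34,16,has); (34,30,has); (34,31,has); (35,18,has); (35,31,has); (35,32,has); (36,30,has); (36,31,has); (36,32,has)
final:
nodes: 1:pt, 2:pt, 3:pt, 5:pt, 8:pt, 13:F, 16:pt, 17:pt, 18:pt, 20:F, 21:F, 22:F, 23:pt, 24:pt, 25:pt, 26:F, 27:F, 28:F, 29:F, 30:pt, 31:pt, 32:pt, 33:F, 34:F, 35:F, 36:F
edges: (13,2,has); (13,3,has); (13,8,has); (13,8,hask); (20,3,has); (20,16,has); (20,17,has); (21,5,has); (21,17,has); (21,18,has); (22,16,has); (22,17,has); (22,18,has); (26,3,has); (26,23,has); (26,25,has); (27,5,has); (27,23,has); (27,24,has); (28,8,has); (28,24,has); (28,25,has); (29,23,has); (29,24,has); (29,25,has); (33,2,has); (33,30,has); (33,32,has); (34,16,has); (34,30,has); (34,31,has); (35,18,has); (35,31,has); (35,32,has); (36,30,has); (36,31,has); (36,32,has)


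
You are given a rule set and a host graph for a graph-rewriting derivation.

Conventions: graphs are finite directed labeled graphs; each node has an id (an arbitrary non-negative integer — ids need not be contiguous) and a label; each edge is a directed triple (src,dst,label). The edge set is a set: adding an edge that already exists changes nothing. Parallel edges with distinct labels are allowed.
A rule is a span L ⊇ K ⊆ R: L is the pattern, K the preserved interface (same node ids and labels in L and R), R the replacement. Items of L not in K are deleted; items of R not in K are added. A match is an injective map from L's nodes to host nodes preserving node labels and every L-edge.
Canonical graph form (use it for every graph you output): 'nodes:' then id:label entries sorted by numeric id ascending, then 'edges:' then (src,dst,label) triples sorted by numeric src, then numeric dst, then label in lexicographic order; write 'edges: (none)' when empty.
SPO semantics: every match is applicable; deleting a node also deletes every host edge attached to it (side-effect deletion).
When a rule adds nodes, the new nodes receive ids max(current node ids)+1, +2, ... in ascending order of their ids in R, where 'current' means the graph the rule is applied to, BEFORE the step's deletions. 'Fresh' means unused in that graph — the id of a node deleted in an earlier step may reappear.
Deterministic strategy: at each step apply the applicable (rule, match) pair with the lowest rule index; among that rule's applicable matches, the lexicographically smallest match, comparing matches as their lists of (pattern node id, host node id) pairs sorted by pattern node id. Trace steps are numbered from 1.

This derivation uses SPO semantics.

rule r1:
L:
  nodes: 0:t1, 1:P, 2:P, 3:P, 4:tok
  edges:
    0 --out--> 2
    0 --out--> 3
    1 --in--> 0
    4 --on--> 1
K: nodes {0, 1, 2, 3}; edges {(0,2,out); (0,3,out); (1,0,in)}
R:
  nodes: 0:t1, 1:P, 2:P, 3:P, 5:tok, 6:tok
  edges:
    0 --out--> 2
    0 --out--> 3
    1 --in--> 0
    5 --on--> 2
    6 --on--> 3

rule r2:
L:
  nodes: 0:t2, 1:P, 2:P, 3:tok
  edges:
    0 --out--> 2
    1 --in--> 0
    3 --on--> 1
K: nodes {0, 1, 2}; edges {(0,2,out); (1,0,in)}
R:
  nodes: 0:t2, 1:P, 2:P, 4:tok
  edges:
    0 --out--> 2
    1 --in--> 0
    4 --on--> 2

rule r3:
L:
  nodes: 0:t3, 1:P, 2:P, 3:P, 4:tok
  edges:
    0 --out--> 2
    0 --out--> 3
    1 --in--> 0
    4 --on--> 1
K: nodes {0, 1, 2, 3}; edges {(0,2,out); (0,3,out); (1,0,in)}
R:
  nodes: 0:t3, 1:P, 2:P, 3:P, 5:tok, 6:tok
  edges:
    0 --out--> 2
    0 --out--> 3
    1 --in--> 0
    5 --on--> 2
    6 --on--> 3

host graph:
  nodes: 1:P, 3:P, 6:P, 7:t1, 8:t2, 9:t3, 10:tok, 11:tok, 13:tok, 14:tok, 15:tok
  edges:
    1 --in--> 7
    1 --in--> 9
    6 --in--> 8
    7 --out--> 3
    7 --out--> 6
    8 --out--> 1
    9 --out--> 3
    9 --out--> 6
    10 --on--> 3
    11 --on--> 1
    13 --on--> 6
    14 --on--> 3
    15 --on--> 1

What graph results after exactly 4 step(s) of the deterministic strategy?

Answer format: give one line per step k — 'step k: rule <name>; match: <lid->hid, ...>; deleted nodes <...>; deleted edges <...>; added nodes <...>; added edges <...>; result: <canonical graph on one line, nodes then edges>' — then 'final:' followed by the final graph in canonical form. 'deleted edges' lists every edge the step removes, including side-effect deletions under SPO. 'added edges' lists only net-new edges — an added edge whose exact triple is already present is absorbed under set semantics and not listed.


step 1: rule r1; match: 0->7, 1->1, 2->3, 3->6, 4->11; deleted nodes 11; deleted edges (11,1,on); added nodes 16, 17; added edges (16,3,on); (17,6,on); result: nodes: 1:P, 3:P, 6:P, 7:t1, 8:t2, 9:t3, 10:tok, 13:tok, 14:tok, 15:tok, 16:tok, 17:tok edges: (1,7,in); (1,9,in); (6,8,in); (7,3,out); (7,6,out); (8,1,out); (9,3,out); (9,6,out); (10,3,on); (13,6,on); (14,3,on); (15,1,on); (16,3,on); (17,6,on)
step 2: rule r1; match: 0->7, 1->1, 2->3, 3->6, 4->15; deleted nodes 15; deleted edges (15,1,on); added nodes 18, 19; added edges (18,3,on); (19,6,on); result: nodes: 1:P, 3:P, 6:P, 7:t1, 8:t2, 9:t3, 10:tok, 13:tok, 14:tok, 16:tok, 17:tok, 18:tok, 19:tok edges: (1,7,in); (1,9,in); (6,8,in); (7,3,out); (7,6,out); (8,1,out); (9,3,out); (9,6,out); (10,3,on); (13,6,on); (14,3,on); (16,3,on); (17,6,on); (18,3,on); (19,6,on)
step 3: rule r2; match: 0->8, 1->6, 2->1, 3->13; deleted nodes 13; deleted edges (13,6,on); added nodes 20; added edges (20,1,on); result: nodes: 1:P, 3:P, 6:P, 7:t1, 8:t2, 9:t3, 10:tok, 14:tok, 16:tok, 17:tok, 18:tok, 19:tok, 20:tok edges: (1,7,in); (1,9,in); (6,8,in); (7,3,out); (7,6,out); (8,1,out); (9,3,out); (9,6,out); (10,3,on); (14,3,on); (16,3,on); (17,6,on); (18,3,on); (19,6,on); (20,1,on)
step 4: rule r1; match: 0->7, 1->1, 2->3, 3->6, 4->20; deleted nodes 20; deleted edges (20,1,on); added nodes 21, 22; added edges (21,3,on); (22,6,on); result: nodes: 1:P, 3:P, 6:P, 7:t1, 8:t2, 9:t3, 10:tok, 14:tok, 16:tok, 17:tok, 18:tok, 19:tok, 21:tok, 22:tok edges: (1,7,in); (1,9,in); (6,8,in); (7,3,out); (7,6,out); (8,1,out); (9,3,out); (9,6,out); (10,3,on); (14,3,on); (16,3,on); (17,6,on); (18,3,on); (19,6,on); (21,3,on); (22,6,on)
final:
nodes: 1:P, 3:P, 6:P, 7:t1, 8:t2, 9:t3, 10:tok, 14:tok, 16:tok, 17:tok, 18:tok, 19:tok, 21:tok, 22:tok
edges: (1,7,in); (1,9,in); (6,8,in); (7,3,out); (7,6,out); (8,1,out); (9,3,out); (9,6,out); (10,3,on); (14,3,on); (16,3,on); (17,6,on); (18,3,on); (19,6,on); (21,3,on); (22,6,on)


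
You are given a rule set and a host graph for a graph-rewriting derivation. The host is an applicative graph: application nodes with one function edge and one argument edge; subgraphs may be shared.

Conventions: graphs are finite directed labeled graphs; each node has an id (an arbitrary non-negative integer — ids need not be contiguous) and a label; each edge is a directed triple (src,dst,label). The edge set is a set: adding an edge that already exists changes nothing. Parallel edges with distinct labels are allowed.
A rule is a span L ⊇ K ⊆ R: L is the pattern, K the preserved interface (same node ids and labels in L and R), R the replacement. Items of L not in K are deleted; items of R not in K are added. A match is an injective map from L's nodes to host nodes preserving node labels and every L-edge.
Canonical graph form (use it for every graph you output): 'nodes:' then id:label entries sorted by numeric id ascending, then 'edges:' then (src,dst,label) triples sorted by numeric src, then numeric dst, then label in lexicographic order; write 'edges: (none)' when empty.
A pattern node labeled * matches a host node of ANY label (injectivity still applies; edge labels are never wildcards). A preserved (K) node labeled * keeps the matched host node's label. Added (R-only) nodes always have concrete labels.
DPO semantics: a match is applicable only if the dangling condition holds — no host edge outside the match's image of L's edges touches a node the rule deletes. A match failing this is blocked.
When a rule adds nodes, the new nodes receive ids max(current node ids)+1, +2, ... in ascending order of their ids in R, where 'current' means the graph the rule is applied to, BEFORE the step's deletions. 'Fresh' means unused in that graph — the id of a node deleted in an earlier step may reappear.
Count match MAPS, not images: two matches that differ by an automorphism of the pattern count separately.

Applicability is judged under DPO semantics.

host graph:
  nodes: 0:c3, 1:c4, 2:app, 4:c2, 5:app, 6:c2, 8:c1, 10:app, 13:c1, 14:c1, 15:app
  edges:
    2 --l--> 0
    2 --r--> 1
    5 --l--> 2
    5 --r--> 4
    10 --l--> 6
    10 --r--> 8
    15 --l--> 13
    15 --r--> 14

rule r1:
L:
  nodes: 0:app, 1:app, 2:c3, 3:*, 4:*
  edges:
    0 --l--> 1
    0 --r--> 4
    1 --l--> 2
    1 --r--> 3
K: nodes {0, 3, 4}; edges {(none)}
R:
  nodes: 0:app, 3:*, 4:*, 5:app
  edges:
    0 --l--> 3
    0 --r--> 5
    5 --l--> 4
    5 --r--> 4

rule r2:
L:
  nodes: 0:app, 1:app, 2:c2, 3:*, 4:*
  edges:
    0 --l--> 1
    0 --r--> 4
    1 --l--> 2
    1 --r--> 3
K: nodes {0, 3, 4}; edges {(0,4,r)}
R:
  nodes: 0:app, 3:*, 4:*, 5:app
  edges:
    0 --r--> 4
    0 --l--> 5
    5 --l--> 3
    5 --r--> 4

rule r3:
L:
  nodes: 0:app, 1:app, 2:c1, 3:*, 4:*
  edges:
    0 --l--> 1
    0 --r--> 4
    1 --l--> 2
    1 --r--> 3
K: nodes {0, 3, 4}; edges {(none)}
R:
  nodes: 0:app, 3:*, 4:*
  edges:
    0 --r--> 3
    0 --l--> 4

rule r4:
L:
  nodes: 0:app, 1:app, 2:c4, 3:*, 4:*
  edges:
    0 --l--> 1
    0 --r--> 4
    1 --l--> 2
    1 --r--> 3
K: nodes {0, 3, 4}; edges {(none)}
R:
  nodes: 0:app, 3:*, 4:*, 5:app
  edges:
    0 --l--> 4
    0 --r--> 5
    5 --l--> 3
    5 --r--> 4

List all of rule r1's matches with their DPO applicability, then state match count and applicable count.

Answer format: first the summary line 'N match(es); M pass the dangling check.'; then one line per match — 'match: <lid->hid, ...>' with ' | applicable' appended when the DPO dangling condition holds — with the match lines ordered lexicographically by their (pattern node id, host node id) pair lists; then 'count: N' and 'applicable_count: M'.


1 match(es); 1 pass the dangling check.
match: 0->5, 1->2, 2->0, 3->1, 4->4 | applicable
count: 1
applicable_count: 1


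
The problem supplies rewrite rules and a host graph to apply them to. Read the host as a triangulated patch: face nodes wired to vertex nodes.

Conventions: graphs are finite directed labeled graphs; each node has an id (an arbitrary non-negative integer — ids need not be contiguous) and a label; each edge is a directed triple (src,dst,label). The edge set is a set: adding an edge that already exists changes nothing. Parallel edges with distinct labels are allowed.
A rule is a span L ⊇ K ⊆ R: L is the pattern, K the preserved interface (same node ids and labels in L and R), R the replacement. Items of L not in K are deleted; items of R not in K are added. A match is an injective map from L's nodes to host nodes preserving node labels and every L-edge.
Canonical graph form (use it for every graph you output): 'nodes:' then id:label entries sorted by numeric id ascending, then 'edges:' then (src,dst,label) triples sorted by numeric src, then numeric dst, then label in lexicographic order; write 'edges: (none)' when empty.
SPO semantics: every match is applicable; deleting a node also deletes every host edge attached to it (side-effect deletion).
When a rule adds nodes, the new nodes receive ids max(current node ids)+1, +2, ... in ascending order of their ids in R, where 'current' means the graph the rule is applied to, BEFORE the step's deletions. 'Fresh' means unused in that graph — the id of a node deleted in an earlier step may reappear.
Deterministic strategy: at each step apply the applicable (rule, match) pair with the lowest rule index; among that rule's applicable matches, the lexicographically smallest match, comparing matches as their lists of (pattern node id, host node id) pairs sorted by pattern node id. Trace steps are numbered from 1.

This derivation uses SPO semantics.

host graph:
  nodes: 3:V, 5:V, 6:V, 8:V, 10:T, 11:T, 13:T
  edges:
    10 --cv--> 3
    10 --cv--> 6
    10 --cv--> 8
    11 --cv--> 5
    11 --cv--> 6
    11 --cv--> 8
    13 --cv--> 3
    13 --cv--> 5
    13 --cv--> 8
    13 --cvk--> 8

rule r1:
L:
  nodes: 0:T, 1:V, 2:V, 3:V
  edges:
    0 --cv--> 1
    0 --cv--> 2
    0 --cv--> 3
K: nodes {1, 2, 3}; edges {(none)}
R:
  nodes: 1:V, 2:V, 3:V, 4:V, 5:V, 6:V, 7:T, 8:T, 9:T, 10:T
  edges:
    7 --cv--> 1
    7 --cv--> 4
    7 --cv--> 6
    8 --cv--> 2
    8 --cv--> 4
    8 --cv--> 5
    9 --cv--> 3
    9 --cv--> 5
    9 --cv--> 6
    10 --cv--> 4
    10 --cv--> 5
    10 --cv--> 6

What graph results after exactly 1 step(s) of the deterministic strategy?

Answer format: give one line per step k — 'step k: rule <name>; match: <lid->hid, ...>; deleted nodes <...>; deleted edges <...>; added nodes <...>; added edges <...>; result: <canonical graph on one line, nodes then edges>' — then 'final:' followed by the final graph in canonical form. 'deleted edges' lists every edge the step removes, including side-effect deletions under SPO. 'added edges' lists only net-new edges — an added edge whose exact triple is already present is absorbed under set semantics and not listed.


step 1: rule r1; match: 0->10, 1->3, 2->6, 3->8; deleted nodes 10; deleted edges (10,3,cv); (10,6,cv); (10,8,cv); added nodes 14, 15, 16, 17, 18, 19, 20; added edges (17,3,cv); (17,14,cv); (17,16,cv); (18,6,cv); (18,14,cv); (18,15,cv); (19,8,cv); (19,15,cv); (19,16,cv); (20,14,cv); (20,15,cv); (20,16,cv); result: nodes: 3:V, 5:V, 6:V, 8:V, 11:T, 13:T, 14:V, 15:V, 16:V, 17:T, 18:T, 19:T, 20:T edges: (11,5,cv); (11,6,cv); (11,8,cv); (13,3,cv); (13,5,cv); (13,8,cv); (13,8,cvk); (17,3,cv); (17,14,cv); (17,16,cv); (18,6,cv); (18,14,cv); (18,15,cv); (19,8,cv); (19,15,cv); (19,16,cv); (20,14,cv); (20,15,cv); (20,16,cv)
final:
nodes: 3:V, 5:V, 6:V, 8:V, 11:T, 13:T, 14:V, 15:V, 16:V, 17:T, 18:T, 19:T, 20:T
edges: (11,5,cv); (11,6,cv); (11,8,cv); (13,3,cv); (13,5,cv); (13,8,cv); (13,8,cvk); (17,3,cv); (17,14,cv); (17,16,cv); (18,6,cv); (18,14,cv); (18,15,cv); (19,8,cv); (19,15,cv); (19,16,cv); (20,14,cv); (20,15,cv); (20,16,cv)


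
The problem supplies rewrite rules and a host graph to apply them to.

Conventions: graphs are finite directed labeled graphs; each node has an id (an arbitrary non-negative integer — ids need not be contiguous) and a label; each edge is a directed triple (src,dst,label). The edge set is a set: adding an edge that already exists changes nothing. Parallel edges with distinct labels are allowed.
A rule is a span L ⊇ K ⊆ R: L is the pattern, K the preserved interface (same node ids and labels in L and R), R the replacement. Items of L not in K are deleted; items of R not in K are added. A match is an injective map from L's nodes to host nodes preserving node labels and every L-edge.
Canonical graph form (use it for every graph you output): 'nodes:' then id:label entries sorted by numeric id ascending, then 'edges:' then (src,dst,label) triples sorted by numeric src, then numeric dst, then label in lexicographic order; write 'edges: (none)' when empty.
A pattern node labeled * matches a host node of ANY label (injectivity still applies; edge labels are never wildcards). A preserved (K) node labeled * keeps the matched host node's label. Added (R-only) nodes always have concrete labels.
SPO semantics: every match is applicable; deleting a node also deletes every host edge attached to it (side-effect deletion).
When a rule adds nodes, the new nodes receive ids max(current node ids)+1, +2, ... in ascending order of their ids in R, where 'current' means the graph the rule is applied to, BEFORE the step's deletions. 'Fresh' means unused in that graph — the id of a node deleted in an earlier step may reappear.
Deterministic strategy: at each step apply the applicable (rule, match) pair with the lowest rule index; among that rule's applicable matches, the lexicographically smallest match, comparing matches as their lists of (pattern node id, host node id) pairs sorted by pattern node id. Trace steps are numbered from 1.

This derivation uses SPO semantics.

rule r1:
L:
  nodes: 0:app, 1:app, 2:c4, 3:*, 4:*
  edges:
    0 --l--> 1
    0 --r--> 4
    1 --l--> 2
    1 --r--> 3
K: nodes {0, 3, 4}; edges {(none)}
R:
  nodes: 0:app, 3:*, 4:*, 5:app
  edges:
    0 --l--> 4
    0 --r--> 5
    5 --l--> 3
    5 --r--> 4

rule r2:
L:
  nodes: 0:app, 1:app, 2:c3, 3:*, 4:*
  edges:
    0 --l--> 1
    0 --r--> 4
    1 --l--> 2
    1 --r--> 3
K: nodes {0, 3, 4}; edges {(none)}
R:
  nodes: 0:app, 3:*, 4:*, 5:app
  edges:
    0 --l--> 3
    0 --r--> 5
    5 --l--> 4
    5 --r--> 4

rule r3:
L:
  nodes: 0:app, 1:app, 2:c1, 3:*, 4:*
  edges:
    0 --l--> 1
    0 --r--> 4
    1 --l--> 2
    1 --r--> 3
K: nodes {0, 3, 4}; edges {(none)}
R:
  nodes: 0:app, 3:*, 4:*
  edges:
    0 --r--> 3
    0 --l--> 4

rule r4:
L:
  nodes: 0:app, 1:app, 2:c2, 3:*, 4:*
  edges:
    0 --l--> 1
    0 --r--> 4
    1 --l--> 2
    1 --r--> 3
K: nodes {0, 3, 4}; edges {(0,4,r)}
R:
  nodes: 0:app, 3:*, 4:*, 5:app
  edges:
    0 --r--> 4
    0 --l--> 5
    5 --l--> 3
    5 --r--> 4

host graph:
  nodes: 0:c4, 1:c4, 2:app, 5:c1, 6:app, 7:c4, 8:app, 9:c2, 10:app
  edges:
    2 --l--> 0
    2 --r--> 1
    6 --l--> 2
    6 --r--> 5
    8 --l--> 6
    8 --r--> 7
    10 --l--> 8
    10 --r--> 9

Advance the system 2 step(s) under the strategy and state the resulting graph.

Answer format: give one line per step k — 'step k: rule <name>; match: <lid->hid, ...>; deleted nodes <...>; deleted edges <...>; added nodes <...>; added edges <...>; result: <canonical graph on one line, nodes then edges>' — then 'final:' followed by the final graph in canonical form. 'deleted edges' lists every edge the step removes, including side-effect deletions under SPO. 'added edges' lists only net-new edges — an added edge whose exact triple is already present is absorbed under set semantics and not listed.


step 1: rule r1; match: 0->6, 1->2, 2->0, 3->1, 4->5; deleted nodes 0, 2; deleted edges (2,0,l); (2,1,r); (6,2,l); (6,5,r); added nodes 11; added edges (6,5,l); (6,11,r); (11,1,l); (11,5,r); result: nodes: 1:c4, 5:c1, 6:app, 7:c4, 8:app, 9:c2, 10:app, 11:app edges: (6,5,l); (6,11,r); (8,6,l); (8,7,r); (10,8,l); (10,9,r); (11,1,l); (11,5,r)
step 2: rule r3; match: 0->8, 1->6, 2->5, 3->11, 4->7; deleted nodes 5, 6; deleted edges (6,5,l); (6,11,r); (8,6,l); (8,7,r); (11,5,r); added nodes (none); added edges (8,7,l); (8,11,r); result: nodes: 1:c4, 7:c4, 8:app, 9:c2, 10:app, 11:app edges: (8,7,l); (8,11,r); (10,8,l); (10,9,r); (11,1,l)
final:
nodes: 1:c4, 7:c4, 8:app, 9:c2, 10:app, 11:app
edges: (8,7,l); (8,11,r); (10,8,l); (10,9,r); (11,1,l)


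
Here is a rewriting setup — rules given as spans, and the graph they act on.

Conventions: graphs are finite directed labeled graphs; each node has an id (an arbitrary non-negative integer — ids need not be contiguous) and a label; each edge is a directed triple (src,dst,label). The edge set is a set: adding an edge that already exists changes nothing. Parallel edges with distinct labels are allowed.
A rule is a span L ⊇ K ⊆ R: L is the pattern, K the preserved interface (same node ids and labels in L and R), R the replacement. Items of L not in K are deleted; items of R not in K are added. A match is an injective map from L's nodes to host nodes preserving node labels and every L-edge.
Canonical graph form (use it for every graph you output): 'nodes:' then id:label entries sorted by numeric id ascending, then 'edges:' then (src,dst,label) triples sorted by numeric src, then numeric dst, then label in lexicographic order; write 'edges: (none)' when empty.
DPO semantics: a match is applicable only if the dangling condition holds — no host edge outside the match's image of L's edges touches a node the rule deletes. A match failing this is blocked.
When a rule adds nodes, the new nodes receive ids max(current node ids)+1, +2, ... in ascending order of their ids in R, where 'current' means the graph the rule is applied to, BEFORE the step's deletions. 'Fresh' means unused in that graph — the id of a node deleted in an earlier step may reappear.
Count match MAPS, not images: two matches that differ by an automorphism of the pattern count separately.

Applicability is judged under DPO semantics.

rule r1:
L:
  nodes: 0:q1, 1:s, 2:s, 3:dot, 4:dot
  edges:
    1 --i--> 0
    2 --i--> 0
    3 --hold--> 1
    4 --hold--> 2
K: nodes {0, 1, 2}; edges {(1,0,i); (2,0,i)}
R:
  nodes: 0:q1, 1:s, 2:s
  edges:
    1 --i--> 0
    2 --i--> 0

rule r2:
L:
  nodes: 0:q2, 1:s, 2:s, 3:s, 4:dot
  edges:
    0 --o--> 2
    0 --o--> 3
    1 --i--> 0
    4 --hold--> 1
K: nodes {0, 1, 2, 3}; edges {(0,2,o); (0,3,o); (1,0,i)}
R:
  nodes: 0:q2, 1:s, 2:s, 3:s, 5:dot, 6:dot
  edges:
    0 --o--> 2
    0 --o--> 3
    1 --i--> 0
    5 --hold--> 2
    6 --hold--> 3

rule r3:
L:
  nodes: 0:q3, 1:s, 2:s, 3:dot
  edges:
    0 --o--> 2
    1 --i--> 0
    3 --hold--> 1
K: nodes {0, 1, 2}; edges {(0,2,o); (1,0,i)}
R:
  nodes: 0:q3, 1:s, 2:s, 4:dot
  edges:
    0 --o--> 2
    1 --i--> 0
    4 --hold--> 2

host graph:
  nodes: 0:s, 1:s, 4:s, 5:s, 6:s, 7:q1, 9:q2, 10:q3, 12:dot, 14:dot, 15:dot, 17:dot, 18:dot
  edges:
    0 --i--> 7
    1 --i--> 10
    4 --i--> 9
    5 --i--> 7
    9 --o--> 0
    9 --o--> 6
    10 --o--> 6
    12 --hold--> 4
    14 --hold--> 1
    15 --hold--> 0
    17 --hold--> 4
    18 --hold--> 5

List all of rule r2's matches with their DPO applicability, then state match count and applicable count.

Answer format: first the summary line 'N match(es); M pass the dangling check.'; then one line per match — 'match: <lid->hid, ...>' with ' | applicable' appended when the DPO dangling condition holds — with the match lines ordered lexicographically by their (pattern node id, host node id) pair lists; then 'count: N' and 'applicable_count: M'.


4 match(es); 4 pass the dangling check.
match: 0->9, 1->4, 2->0, 3->6, 4->12 | applicable
match: 0->9, 1->4, 2->0, 3->6, 4->17 | applicable
match: 0->9, 1->4, 2->6, 3->0, 4->12 | applicable
match: 0->9, 1->4, 2->6, 3->0, 4->17 | applicable
count: 4
applicable_count: 4


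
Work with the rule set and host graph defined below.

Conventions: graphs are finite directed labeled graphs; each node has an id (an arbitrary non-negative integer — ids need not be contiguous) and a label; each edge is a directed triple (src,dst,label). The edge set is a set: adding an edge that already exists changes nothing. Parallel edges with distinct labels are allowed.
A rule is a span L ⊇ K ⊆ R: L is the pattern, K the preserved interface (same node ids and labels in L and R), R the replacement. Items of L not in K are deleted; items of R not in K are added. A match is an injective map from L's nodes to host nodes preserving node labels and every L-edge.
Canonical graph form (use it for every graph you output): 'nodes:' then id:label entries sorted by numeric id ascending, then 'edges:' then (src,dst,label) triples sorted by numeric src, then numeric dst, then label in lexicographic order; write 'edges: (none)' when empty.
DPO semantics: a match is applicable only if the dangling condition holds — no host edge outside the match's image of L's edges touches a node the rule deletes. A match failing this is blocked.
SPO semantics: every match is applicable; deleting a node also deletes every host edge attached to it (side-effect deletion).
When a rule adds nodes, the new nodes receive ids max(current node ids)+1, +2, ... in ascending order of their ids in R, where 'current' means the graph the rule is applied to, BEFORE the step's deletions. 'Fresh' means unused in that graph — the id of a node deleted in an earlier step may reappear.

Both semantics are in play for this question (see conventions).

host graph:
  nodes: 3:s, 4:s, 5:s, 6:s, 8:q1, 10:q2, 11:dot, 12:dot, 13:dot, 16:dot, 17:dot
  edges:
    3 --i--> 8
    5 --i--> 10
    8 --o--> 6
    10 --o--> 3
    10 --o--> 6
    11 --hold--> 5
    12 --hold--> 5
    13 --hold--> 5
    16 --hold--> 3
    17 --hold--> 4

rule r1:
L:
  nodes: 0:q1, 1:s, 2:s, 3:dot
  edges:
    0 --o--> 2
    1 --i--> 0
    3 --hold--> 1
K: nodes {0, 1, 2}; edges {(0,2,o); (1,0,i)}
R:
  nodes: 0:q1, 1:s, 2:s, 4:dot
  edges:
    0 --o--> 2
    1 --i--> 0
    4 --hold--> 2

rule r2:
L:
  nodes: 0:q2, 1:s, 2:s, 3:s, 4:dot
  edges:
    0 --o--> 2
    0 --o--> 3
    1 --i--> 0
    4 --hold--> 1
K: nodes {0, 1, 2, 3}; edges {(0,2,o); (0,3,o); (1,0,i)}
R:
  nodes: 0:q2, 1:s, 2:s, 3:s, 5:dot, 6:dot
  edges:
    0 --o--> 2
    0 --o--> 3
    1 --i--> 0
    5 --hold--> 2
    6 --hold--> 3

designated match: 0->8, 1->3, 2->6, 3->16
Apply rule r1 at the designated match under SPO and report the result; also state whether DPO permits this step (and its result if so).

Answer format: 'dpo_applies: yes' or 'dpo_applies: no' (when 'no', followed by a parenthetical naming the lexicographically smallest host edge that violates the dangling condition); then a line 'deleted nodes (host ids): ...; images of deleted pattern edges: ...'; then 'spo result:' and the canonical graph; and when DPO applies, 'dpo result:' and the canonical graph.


dpo_applies: yes
deleted nodes (host ids): 16; images of deleted pattern edges: (16,3,hold)
spo result:
nodes: 3:s, 4:s, 5:s, 6:s, 8:q1, 10:q2, 11:dot, 12:dot, 13:dot, 17:dot, 18:dot
edges: (3,8,i); (5,10,i); (8,6,o); (10,3,o); (10,6,o); (11,5,hold); (12,5,hold); (13,5,hold); (17,4,hold); (18,6,hold)
dpo result:
nodes: 3:s, 4:s, 5:s, 6:s, 8:q1, 10:q2, 11:dot, 12:dot, 13:dot, 17:dot, 18:dot
edges: (3,8,i); (5,10,i); (8,6,o); (10,3,o); (10,6,o); (11,5,hold); (12,5,hold); (13,5,hold); (17,4,hold); (18,6,hold)


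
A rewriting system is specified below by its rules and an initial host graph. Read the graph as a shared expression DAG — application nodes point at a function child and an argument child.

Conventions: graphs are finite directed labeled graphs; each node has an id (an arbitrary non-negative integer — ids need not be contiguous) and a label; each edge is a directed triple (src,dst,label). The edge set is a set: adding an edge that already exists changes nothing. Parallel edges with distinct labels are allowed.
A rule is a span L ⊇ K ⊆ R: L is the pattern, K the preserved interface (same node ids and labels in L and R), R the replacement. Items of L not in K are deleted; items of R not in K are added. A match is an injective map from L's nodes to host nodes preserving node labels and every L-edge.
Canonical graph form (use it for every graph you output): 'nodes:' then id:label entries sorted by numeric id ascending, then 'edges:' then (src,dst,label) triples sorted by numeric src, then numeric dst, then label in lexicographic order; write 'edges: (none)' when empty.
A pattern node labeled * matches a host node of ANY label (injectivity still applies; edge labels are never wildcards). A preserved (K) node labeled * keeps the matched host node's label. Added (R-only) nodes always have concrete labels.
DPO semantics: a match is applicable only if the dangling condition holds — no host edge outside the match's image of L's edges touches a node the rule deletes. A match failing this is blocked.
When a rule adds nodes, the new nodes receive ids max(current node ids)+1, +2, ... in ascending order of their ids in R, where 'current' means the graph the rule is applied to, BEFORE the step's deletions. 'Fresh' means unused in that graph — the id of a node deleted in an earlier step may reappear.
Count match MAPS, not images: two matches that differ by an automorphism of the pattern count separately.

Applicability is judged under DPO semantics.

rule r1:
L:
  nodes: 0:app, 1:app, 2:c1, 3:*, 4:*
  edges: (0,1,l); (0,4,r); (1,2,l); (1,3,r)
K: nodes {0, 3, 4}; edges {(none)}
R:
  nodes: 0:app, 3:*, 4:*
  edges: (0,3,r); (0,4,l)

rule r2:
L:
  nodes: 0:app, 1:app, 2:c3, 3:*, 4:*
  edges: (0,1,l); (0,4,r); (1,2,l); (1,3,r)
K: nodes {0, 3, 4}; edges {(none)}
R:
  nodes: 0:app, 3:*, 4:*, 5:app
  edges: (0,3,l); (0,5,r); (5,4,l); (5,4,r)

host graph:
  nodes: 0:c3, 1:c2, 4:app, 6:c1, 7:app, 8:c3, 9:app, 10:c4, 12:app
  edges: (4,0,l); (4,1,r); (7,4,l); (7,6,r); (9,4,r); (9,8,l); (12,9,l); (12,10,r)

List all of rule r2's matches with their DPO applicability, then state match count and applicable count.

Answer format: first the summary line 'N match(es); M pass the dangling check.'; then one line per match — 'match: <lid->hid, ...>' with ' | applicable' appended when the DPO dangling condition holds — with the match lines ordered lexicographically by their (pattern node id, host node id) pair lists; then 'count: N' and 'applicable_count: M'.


2 match(es); 1 pass the dangling check.
match: 0->7, 1->4, 2->0, 3->1, 4->6
match: 0->12, 1->9, 2->8, 3->4, 4->10 | applicable
count: 2
applicable_count: 1


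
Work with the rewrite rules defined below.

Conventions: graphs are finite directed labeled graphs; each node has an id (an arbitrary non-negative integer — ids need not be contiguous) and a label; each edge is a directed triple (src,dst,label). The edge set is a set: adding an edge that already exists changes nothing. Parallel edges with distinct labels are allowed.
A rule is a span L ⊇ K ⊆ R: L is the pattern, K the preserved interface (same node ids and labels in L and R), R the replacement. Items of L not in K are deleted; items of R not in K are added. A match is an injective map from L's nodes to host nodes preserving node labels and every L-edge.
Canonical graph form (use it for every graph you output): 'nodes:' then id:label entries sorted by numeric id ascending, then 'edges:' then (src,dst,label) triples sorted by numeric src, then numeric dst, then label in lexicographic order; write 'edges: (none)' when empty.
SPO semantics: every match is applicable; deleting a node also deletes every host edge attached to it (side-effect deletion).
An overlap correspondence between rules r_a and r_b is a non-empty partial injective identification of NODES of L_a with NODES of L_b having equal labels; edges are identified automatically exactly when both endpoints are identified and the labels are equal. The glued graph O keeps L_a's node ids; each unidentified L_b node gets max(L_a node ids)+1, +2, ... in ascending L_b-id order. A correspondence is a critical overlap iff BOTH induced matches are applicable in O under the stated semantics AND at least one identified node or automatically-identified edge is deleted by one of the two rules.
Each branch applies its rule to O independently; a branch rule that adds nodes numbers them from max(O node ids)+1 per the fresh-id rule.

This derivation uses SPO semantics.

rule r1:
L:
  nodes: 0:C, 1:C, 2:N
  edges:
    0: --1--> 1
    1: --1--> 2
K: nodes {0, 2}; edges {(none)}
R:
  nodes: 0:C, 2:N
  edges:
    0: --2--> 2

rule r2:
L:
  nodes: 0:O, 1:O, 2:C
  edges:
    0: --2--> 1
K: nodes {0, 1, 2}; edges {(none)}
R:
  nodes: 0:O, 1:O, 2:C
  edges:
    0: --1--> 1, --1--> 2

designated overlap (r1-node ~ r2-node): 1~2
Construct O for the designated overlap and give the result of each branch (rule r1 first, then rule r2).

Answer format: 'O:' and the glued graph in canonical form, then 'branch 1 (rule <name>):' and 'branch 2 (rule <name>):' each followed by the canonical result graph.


O:
nodes: 0:C, 1:C, 2:N, 3:O, 4:O
edges: (0,1,1); (1,2,1); (3,4,2)
branch 1 (rule r1):
nodes: 0:C, 2:N, 3:O, 4:O
edges: (0,2,2); (3,4,2)
branch 2 (rule r2):
nodes: 0:C, 1:C, 2:N, 3:O, 4:O
edges: (0,1,1); (1,2,1); (3,1,1); (3,4,1)


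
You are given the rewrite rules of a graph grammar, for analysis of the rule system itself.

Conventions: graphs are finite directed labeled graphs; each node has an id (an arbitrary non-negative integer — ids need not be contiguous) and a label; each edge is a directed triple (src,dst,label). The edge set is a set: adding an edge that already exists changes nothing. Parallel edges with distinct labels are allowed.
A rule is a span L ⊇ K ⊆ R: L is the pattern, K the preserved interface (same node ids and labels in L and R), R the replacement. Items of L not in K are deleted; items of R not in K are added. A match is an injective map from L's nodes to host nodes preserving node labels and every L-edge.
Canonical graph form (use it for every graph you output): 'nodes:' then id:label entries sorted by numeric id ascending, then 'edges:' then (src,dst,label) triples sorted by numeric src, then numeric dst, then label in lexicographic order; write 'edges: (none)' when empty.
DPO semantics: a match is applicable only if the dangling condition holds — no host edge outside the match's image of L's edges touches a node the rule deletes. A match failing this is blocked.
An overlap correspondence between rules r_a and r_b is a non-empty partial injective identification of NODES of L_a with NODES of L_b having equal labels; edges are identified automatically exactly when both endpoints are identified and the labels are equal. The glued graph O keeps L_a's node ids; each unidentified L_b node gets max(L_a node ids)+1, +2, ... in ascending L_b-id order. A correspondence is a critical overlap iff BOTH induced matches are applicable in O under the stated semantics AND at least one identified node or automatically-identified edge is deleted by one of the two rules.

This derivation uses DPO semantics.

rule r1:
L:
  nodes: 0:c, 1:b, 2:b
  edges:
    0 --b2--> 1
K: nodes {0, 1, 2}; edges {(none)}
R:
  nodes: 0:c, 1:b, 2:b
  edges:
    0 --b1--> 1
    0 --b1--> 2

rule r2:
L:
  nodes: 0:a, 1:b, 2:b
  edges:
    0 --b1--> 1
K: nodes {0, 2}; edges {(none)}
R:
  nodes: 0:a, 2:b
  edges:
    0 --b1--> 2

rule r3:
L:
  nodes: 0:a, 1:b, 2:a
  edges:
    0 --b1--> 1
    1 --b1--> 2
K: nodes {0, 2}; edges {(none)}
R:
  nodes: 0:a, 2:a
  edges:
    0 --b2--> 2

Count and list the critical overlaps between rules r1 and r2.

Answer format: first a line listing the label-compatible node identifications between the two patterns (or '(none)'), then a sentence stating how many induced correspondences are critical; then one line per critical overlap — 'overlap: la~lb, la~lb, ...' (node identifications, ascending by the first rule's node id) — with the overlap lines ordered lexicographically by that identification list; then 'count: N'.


label-compatible node identifications between L(r1) and L(r2): 1~1, 1~2, 2~1, 2~2
2 of the induced correspondences are critical overlaps of r1 and r2.
overlap: 1~2, 2~1
overlap: 2~1
count: 2


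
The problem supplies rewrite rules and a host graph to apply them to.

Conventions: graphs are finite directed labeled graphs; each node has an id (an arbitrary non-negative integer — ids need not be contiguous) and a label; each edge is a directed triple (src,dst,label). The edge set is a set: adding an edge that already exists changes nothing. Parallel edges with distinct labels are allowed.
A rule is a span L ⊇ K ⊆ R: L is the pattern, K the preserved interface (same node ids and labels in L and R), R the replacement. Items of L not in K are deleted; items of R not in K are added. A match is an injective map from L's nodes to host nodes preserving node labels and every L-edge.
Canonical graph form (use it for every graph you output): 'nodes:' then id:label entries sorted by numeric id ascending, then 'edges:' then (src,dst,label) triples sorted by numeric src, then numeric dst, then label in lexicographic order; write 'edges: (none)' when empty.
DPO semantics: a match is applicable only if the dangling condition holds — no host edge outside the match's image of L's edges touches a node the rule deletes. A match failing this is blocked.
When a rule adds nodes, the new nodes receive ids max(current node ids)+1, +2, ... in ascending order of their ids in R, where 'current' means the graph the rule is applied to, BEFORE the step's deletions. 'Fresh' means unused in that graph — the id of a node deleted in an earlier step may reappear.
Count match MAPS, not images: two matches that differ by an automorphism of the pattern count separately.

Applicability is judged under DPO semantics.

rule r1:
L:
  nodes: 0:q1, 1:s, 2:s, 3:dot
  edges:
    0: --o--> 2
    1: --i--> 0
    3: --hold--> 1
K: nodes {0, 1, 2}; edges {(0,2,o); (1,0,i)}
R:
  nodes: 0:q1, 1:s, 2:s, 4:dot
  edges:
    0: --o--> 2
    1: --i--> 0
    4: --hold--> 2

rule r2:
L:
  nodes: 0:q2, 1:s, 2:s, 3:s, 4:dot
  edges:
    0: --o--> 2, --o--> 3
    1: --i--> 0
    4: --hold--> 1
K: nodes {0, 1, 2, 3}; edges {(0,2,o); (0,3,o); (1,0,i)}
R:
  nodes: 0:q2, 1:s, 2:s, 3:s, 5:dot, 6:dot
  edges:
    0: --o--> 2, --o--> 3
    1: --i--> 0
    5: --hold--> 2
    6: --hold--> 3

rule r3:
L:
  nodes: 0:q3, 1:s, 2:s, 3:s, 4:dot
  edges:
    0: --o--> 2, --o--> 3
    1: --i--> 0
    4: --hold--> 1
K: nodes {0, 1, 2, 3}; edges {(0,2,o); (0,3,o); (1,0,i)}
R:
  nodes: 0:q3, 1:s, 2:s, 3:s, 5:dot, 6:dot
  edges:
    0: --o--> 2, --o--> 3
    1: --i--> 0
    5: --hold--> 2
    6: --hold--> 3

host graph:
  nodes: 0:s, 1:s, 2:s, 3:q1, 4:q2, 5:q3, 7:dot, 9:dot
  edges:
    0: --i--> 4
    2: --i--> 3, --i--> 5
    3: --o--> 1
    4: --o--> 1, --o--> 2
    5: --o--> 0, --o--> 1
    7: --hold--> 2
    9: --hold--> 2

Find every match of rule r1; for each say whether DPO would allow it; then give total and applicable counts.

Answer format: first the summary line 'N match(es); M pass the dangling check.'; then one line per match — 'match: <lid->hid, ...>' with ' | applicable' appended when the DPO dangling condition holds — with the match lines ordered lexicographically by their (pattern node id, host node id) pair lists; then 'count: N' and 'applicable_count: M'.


2 match(es); 2 pass the dangling check.
match: 0->3, 1->2, 2->1, 3->7 | applicable
match: 0->3, 1->2, 2->1, 3->9 | applicable
count: 2
applicable_count: 2
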